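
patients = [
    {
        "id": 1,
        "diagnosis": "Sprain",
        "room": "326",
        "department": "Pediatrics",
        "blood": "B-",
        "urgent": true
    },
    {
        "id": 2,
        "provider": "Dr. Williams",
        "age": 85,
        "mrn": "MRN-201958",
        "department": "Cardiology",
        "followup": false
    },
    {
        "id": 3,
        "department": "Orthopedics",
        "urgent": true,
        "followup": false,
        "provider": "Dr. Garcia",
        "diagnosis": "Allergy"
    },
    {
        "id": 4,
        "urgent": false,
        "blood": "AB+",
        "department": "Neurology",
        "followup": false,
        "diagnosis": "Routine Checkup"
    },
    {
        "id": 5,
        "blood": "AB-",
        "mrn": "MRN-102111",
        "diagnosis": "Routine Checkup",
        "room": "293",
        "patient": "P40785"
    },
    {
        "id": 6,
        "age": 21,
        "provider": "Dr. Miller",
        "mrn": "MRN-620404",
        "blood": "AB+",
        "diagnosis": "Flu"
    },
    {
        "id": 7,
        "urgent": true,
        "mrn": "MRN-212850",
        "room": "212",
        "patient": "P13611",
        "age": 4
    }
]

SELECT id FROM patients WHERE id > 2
[3, 4, 5, 6, 7]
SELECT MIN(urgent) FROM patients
False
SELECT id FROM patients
[1, 2, 3, 4, 5, 6, 7]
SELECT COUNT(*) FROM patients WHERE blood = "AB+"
2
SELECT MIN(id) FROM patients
1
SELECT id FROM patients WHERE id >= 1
[1, 2, 3, 4, 5, 6, 7]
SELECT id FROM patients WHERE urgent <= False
[4]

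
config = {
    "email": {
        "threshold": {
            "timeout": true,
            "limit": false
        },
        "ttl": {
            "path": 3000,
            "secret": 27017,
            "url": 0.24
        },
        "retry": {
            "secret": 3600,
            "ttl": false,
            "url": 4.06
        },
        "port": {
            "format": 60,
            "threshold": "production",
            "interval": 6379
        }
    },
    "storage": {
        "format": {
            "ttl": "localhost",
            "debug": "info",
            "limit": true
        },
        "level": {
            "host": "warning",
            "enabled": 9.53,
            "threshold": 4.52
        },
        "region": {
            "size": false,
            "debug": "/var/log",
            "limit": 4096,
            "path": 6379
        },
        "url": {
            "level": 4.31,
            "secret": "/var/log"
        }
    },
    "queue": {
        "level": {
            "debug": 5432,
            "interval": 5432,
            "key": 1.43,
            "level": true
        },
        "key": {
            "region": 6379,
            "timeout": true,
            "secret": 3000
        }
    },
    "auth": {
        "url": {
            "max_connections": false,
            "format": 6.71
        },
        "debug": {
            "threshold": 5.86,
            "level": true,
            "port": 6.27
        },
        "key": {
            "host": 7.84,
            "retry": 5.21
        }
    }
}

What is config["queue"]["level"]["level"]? True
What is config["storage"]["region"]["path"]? 6379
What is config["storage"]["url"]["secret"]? "/var/log"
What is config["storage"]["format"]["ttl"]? "localhost"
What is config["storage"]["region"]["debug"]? "/var/log"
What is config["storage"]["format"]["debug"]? "info"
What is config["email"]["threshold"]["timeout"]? True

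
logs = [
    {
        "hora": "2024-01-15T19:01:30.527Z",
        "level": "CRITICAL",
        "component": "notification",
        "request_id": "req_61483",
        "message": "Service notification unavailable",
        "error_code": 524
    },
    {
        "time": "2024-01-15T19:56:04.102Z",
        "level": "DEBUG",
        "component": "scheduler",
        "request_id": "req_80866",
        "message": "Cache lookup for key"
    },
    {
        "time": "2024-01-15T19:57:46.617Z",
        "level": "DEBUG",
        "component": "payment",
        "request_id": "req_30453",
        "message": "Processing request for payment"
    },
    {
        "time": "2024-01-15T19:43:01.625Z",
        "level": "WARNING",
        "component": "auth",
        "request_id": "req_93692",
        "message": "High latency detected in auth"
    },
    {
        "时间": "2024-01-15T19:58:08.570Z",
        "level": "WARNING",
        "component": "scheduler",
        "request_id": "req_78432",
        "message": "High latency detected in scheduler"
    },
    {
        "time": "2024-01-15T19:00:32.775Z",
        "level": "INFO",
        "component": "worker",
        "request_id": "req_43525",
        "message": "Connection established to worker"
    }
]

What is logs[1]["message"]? "Cache lookup for key"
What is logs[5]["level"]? "INFO"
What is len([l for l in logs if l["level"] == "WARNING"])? 2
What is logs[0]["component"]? "notification"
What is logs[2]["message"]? "Processing request for payment"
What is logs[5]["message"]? "Connection established to worker"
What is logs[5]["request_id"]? "req_43525"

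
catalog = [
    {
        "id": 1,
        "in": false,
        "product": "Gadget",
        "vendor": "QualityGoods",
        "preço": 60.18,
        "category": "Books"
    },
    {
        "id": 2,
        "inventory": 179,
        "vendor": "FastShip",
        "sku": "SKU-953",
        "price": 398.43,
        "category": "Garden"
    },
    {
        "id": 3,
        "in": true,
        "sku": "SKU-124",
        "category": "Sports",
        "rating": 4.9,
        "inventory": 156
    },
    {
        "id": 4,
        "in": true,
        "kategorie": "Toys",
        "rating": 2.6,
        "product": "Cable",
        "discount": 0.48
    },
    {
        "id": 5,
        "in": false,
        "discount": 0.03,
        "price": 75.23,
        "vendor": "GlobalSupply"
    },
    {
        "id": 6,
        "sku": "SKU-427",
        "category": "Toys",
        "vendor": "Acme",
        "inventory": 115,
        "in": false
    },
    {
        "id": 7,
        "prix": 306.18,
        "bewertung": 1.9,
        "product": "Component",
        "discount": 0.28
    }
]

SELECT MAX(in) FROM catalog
True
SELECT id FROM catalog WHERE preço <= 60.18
[1]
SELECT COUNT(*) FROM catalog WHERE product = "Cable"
1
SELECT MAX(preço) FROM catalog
60.18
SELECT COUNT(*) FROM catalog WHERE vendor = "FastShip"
1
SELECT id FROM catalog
[1, 2, 3, 4, 5, 6, 7]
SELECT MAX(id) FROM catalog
7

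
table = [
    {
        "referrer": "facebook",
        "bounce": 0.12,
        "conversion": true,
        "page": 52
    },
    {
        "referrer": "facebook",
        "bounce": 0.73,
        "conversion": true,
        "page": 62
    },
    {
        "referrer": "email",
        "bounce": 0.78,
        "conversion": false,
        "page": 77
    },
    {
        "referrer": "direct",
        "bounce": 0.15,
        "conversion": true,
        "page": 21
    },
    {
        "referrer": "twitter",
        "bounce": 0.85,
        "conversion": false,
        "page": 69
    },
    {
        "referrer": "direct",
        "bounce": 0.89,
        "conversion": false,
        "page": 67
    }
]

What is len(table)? 6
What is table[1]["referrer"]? "facebook"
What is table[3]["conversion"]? True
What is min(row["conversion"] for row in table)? False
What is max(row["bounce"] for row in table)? 0.89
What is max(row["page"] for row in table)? 77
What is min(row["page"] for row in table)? 21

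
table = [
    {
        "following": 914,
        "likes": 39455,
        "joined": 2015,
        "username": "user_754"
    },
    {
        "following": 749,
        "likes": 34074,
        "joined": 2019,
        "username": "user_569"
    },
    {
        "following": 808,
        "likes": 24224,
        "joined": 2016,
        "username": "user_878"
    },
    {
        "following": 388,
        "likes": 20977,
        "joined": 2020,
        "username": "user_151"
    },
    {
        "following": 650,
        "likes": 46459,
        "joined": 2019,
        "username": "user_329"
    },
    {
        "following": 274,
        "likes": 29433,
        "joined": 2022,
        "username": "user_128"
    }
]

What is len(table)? 6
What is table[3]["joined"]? 2020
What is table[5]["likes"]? 29433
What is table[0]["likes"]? 39455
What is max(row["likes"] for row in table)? 46459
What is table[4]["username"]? "user_329"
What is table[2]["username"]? "user_878"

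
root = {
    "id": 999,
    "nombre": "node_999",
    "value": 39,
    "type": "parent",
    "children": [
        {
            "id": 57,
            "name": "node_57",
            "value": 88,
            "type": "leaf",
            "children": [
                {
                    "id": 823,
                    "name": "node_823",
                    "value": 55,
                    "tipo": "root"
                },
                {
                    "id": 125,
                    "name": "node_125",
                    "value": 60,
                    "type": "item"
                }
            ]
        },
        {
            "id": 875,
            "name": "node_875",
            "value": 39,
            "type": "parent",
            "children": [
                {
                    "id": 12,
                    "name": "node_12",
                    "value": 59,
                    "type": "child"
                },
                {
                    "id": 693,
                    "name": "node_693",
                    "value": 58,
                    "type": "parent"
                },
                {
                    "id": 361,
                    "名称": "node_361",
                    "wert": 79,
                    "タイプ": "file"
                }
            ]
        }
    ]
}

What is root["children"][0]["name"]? "node_57"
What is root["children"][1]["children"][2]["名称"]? "node_361"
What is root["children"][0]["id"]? 57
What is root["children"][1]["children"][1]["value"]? 58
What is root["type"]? "parent"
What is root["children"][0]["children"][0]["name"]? "node_823"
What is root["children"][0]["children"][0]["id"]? 823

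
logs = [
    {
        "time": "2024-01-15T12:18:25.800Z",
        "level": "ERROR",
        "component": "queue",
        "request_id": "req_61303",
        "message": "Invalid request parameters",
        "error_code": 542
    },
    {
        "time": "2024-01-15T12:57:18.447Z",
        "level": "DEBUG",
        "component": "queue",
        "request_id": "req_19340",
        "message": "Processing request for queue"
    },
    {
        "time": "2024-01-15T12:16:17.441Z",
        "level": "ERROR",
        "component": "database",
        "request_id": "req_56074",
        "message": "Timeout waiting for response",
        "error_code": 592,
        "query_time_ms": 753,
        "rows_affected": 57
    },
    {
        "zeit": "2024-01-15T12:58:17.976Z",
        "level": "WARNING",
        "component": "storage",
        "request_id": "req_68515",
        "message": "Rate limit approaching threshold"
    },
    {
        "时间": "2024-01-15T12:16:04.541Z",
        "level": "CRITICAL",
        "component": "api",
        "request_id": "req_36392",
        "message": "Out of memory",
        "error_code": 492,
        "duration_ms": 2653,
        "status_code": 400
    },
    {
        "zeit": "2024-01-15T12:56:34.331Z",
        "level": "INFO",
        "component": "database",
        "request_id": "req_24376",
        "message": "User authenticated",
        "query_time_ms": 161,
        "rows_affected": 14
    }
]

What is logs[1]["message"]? "Processing request for queue"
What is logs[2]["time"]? "2024-01-15T12:16:17.441Z"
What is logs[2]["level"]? "ERROR"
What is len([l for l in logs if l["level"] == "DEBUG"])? 1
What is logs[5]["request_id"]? "req_24376"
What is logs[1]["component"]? "queue"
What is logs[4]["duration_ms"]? 2653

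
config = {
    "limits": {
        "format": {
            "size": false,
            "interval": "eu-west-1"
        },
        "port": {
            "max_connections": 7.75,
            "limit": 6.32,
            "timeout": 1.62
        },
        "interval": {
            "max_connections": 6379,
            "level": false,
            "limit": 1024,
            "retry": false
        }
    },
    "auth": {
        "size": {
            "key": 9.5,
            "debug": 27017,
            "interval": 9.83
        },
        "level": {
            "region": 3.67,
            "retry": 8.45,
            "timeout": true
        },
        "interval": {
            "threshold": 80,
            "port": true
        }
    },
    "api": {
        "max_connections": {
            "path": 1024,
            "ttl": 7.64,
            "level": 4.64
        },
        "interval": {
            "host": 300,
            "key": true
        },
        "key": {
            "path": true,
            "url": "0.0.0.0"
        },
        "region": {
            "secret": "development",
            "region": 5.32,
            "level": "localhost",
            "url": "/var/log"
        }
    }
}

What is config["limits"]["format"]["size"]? False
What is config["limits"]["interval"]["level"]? False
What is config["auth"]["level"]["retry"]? 8.45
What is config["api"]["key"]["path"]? True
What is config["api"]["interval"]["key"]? True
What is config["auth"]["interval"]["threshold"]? 80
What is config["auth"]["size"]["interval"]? 9.83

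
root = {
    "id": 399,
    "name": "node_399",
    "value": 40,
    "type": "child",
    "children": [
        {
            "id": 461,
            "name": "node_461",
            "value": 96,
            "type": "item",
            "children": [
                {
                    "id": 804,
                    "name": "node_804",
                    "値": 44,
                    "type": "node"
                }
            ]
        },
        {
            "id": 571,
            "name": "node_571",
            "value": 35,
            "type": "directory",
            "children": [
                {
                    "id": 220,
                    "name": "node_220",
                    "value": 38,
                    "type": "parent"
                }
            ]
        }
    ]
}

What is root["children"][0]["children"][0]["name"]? "node_804"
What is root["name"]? "node_399"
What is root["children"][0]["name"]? "node_461"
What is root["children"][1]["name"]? "node_571"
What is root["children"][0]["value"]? 96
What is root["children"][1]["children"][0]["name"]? "node_220"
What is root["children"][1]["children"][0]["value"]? 38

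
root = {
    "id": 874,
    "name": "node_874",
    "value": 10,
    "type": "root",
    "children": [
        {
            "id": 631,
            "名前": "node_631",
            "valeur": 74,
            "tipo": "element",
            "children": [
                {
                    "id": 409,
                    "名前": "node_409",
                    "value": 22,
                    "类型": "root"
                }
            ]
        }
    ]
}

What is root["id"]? 874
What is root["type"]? "root"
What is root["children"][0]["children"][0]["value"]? 22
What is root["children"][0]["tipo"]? "element"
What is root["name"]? "node_874"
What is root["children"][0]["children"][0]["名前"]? "node_409"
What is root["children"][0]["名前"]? "node_631"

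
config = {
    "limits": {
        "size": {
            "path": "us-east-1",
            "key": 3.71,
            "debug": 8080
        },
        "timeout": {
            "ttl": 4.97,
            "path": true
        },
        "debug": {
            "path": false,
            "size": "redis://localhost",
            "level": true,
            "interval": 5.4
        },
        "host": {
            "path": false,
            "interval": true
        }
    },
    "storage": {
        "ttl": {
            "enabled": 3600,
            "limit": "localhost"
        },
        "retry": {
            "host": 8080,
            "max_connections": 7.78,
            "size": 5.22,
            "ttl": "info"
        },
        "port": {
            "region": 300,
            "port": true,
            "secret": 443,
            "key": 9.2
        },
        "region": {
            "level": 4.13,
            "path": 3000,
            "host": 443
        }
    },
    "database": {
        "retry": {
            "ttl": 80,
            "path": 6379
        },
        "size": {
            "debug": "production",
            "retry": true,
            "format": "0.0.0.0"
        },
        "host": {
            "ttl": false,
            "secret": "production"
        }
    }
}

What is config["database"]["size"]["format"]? "0.0.0.0"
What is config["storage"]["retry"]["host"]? 8080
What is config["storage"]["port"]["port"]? True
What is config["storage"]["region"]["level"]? 4.13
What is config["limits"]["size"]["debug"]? 8080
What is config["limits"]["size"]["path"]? "us-east-1"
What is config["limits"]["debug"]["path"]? False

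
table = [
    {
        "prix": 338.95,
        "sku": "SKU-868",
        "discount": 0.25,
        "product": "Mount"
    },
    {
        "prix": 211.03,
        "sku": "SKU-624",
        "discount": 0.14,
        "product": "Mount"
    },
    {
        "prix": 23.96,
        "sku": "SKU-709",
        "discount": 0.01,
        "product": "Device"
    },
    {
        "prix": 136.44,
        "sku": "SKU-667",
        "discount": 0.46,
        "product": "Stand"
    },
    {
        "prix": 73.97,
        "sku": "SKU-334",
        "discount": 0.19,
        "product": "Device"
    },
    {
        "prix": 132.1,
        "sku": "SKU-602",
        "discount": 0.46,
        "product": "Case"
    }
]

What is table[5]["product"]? "Case"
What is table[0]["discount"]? 0.25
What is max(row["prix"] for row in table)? 338.95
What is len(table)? 6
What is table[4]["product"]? "Device"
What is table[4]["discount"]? 0.19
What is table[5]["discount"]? 0.46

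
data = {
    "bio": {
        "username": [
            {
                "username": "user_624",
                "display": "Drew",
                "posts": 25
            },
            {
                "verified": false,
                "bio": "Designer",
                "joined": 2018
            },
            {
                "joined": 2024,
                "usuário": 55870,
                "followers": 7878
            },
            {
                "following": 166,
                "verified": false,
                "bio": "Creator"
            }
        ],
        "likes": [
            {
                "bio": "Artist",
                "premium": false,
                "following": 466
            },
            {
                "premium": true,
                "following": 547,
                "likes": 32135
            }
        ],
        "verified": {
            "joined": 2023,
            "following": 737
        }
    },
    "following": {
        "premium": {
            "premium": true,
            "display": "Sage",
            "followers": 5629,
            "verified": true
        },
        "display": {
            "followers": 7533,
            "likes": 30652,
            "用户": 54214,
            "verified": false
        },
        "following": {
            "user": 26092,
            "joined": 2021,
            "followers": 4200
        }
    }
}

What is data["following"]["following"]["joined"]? 2021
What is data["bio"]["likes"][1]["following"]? 547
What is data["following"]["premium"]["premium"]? True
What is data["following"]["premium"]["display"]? "Sage"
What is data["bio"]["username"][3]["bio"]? "Creator"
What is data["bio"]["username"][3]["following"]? 166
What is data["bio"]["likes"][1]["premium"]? True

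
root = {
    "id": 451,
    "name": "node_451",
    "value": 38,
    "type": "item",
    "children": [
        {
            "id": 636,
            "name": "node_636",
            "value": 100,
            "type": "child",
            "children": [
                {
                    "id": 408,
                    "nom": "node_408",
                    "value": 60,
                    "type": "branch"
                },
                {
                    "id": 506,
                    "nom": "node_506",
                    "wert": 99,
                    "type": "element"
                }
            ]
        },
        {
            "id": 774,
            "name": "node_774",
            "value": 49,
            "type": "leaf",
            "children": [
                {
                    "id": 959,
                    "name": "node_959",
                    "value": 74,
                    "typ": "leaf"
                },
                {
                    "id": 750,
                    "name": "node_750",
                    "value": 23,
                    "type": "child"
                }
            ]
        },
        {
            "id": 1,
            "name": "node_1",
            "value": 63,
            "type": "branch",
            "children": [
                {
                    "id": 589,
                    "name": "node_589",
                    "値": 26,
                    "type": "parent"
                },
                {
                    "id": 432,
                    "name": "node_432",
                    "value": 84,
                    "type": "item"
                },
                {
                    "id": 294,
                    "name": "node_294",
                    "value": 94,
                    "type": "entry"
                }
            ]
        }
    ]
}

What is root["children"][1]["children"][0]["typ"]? "leaf"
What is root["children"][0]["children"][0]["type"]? "branch"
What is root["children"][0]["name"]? "node_636"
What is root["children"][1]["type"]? "leaf"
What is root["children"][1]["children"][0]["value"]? 74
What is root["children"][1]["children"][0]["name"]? "node_959"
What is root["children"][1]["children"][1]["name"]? "node_750"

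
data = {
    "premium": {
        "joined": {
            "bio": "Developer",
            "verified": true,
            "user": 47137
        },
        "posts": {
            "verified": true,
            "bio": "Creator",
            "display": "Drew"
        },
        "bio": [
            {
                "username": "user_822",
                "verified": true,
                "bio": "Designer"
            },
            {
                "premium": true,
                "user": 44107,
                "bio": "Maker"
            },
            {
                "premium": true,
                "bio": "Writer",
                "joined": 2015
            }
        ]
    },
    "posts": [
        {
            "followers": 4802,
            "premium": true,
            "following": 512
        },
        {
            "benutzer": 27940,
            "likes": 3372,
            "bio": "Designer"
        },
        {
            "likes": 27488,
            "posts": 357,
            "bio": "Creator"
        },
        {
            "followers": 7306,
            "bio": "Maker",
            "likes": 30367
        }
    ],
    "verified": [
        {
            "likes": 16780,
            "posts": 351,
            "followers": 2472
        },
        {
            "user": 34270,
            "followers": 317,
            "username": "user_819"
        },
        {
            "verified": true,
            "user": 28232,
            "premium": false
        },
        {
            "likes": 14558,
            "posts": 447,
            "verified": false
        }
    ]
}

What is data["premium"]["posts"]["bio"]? "Creator"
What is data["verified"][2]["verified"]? True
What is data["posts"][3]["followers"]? 7306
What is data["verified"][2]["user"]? 28232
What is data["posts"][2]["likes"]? 27488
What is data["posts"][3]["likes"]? 30367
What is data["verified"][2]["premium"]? False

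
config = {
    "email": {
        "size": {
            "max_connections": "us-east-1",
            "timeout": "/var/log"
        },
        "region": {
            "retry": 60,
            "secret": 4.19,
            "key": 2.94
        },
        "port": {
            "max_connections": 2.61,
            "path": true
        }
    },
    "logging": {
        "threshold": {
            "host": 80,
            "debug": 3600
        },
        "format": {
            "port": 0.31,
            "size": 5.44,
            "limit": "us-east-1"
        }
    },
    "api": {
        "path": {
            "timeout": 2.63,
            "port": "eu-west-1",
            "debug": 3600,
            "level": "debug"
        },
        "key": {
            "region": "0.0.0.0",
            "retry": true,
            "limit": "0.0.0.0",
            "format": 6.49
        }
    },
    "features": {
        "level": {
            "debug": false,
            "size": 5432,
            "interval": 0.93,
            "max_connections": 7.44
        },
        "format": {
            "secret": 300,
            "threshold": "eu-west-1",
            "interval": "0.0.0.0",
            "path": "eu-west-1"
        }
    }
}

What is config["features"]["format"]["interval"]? "0.0.0.0"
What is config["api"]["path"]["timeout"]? 2.63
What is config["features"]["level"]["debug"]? False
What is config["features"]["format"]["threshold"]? "eu-west-1"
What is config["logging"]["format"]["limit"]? "us-east-1"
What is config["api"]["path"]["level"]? "debug"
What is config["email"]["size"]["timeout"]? "/var/log"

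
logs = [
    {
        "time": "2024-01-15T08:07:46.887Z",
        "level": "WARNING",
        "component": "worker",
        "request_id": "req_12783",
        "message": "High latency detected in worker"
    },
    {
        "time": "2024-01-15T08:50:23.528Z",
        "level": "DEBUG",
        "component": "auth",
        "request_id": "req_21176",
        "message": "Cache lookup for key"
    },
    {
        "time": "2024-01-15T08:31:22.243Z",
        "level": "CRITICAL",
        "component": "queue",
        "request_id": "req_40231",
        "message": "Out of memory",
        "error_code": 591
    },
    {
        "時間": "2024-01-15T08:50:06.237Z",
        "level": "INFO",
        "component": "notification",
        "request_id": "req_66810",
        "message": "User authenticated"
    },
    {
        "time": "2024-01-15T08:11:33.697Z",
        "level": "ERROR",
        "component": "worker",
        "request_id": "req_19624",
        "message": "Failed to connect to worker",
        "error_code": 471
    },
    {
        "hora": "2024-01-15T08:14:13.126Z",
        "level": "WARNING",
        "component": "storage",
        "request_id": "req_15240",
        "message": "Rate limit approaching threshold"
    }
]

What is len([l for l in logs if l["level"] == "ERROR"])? 1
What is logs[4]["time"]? "2024-01-15T08:11:33.697Z"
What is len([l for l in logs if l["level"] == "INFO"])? 1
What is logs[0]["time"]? "2024-01-15T08:07:46.887Z"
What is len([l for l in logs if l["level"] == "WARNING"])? 2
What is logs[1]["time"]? "2024-01-15T08:50:23.528Z"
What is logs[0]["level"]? "WARNING"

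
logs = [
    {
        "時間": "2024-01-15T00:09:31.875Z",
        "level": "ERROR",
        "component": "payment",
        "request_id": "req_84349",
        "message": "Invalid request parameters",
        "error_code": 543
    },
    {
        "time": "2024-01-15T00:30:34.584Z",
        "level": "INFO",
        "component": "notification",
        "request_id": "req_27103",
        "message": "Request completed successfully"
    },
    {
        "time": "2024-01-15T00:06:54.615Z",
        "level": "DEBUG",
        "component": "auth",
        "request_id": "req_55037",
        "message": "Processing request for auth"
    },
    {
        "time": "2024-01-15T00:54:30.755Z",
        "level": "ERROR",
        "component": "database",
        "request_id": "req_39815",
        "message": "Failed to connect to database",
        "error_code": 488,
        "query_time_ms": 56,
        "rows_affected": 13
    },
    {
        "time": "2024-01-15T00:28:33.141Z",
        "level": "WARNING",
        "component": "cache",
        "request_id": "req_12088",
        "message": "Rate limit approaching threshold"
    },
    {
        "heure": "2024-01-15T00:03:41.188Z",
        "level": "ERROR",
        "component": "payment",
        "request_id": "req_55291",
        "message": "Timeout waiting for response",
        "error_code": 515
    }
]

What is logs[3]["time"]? "2024-01-15T00:54:30.755Z"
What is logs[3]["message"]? "Failed to connect to database"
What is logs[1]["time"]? "2024-01-15T00:30:34.584Z"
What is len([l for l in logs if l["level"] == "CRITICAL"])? 0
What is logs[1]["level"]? "INFO"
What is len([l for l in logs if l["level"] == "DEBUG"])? 1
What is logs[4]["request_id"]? "req_12088"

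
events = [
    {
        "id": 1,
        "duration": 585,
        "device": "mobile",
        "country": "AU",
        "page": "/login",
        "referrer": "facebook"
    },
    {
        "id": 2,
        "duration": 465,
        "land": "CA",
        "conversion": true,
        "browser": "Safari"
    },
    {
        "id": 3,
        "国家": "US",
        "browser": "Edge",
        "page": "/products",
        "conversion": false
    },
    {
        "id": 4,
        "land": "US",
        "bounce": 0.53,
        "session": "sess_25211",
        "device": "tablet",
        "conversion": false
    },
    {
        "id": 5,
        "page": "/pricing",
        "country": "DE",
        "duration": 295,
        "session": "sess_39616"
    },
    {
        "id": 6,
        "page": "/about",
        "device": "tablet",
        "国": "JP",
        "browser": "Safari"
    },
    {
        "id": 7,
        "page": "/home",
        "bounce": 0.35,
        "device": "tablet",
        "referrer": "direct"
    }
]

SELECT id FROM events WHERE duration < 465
[5]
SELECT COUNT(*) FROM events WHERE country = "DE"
1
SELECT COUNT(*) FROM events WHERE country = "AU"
1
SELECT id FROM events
[1, 2, 3, 4, 5, 6, 7]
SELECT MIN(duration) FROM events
295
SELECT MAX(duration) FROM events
585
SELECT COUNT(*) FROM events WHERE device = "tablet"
3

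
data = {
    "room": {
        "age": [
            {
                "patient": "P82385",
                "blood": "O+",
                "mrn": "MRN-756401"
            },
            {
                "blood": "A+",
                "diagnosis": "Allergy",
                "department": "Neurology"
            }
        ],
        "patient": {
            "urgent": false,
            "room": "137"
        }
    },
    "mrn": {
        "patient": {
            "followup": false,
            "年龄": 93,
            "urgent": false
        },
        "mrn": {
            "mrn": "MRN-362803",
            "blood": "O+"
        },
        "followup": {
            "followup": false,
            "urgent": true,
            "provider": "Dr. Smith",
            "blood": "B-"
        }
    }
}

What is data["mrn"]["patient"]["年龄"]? 93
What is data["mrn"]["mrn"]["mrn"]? "MRN-362803"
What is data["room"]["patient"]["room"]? "137"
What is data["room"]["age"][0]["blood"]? "O+"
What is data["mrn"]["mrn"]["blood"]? "O+"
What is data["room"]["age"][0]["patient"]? "P82385"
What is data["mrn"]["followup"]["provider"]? "Dr. Smith"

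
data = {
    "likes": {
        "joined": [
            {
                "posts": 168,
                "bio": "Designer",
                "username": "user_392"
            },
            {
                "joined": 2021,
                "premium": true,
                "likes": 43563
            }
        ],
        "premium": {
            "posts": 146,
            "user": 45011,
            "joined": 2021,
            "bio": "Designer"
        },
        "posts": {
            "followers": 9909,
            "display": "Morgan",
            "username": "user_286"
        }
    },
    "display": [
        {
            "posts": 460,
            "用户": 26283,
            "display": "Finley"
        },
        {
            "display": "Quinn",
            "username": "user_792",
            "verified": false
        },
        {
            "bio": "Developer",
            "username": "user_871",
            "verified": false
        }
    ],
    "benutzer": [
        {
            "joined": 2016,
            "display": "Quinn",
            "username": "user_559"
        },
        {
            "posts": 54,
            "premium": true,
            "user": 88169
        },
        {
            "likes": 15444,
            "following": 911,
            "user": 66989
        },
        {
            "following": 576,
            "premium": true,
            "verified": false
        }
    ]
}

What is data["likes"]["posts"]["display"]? "Morgan"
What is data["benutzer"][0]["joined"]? 2016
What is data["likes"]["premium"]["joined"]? 2021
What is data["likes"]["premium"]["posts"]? 146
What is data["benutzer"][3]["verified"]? False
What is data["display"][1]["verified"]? False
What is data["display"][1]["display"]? "Quinn"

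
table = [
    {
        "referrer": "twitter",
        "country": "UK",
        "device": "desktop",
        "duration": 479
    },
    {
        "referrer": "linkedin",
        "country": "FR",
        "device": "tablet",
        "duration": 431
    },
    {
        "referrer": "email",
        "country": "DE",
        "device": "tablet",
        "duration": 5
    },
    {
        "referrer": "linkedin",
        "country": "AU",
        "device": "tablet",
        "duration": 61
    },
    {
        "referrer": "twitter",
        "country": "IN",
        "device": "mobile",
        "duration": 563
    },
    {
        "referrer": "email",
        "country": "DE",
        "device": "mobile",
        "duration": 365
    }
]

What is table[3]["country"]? "AU"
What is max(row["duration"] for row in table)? 563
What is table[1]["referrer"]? "linkedin"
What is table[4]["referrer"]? "twitter"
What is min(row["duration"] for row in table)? 5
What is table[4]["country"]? "IN"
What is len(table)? 6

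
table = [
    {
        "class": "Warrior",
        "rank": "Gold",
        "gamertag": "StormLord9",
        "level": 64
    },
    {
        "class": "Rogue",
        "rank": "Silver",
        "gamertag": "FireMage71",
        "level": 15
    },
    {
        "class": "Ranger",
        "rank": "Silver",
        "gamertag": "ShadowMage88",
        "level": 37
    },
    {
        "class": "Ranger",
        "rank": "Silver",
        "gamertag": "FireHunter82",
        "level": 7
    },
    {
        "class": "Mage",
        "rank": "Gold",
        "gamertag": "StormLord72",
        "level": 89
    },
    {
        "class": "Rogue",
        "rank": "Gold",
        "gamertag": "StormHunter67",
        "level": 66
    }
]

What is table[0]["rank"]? "Gold"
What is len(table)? 6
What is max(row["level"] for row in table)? 89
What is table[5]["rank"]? "Gold"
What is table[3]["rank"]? "Silver"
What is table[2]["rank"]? "Silver"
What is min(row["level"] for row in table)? 7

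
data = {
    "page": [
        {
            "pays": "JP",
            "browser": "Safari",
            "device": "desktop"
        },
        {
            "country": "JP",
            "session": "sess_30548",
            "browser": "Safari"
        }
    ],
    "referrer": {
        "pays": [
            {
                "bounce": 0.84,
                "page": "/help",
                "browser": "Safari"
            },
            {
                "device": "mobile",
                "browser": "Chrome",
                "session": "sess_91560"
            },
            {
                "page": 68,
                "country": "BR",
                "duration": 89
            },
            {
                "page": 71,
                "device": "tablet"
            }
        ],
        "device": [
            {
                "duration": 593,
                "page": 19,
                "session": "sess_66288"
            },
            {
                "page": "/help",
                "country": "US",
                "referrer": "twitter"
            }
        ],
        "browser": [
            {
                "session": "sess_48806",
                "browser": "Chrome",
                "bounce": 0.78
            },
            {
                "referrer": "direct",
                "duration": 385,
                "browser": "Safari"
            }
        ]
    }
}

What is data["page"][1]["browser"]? "Safari"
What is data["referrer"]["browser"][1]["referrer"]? "direct"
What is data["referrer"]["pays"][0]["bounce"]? 0.84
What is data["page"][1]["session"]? "sess_30548"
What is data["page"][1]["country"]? "JP"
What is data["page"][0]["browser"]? "Safari"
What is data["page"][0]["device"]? "desktop"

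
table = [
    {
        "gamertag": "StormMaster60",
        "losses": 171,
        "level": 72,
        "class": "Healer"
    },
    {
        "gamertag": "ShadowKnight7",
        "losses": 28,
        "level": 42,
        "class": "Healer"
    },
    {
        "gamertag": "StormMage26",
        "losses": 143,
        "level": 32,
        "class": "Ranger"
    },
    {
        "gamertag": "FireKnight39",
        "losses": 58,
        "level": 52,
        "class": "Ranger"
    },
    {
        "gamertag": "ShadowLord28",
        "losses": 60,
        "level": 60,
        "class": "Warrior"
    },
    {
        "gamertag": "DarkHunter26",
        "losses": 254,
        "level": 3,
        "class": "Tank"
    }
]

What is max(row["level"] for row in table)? 72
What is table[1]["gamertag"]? "ShadowKnight7"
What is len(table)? 6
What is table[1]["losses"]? 28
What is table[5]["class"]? "Tank"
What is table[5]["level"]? 3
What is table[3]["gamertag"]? "FireKnight39"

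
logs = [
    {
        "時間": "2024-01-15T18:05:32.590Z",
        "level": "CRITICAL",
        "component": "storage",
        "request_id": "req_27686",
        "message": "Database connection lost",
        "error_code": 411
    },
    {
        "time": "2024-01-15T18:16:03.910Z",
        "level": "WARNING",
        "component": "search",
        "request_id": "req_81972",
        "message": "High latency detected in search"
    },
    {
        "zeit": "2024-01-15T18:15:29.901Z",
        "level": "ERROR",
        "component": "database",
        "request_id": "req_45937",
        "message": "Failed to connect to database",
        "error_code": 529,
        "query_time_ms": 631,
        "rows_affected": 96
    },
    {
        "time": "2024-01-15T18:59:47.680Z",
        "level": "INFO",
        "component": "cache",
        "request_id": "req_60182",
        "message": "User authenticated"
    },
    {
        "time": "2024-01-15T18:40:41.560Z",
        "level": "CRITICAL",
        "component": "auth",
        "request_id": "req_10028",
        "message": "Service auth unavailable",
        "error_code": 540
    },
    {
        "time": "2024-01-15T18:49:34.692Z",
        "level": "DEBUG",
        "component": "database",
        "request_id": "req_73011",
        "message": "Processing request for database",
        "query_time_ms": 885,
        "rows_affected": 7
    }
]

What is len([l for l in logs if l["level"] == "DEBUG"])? 1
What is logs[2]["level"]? "ERROR"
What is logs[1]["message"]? "High latency detected in search"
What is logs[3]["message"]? "User authenticated"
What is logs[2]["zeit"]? "2024-01-15T18:15:29.901Z"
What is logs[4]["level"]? "CRITICAL"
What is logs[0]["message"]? "Database connection lost"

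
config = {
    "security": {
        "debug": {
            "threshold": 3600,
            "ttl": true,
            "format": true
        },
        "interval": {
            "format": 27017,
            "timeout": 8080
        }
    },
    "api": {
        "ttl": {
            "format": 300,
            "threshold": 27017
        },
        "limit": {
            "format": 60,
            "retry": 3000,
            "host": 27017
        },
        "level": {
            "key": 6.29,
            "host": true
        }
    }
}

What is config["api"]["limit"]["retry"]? 3000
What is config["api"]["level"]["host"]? True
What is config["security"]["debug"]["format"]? True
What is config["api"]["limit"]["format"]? 60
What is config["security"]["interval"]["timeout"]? 8080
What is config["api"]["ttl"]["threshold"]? 27017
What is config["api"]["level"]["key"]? 6.29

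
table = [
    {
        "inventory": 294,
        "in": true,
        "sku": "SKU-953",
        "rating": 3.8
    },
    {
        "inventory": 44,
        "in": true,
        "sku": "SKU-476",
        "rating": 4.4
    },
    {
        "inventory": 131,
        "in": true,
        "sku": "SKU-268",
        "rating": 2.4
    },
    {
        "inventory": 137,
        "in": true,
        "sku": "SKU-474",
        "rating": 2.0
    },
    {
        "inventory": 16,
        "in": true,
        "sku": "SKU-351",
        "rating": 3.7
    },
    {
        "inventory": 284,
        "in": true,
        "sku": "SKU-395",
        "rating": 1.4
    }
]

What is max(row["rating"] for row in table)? 4.4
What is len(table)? 6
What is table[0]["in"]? True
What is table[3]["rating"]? 2.0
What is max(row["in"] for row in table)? True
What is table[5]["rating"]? 1.4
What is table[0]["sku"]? "SKU-953"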